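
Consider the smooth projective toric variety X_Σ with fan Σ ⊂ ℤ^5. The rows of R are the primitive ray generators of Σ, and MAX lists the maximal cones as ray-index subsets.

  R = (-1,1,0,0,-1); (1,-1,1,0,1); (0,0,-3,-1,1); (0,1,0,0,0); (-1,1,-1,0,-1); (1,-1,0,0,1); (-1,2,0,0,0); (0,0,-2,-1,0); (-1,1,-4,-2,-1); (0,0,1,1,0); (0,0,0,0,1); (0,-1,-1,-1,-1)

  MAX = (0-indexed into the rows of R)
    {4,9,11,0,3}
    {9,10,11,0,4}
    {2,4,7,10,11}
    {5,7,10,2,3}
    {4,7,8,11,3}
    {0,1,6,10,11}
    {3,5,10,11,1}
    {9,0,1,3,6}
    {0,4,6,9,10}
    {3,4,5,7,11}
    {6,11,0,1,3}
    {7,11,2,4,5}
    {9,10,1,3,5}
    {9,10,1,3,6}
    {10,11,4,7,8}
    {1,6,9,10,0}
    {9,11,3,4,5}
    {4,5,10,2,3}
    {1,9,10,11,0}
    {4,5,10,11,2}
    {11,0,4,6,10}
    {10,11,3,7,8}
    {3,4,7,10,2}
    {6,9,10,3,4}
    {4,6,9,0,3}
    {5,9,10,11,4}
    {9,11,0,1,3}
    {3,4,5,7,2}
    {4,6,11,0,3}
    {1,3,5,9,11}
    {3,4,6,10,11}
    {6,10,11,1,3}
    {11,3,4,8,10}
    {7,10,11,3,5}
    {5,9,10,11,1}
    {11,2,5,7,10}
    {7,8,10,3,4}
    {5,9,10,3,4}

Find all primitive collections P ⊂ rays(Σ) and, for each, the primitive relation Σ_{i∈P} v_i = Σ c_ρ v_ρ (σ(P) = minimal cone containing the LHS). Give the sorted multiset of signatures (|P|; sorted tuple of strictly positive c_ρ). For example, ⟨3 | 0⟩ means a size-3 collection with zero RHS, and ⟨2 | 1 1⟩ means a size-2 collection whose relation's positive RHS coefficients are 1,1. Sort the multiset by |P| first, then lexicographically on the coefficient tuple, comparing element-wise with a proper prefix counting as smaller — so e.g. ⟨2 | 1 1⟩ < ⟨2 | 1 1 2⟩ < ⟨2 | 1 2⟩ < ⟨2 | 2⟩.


|primitive collections| = 24. Relations:

  P = {0,5}:  v_{0} + v_{5} = 0  so sig = ⟨2 | 0⟩
  P = {1,4}:  v_{1} + v_{4} = 0  so sig = ⟨2 | 0⟩
  P = {5,6}:  v_{5} + v_{6} = v_{3} + v_{10}  so sig = ⟨2 | 1 1⟩
  P = {7,9}:  v_{7} + v_{9} = v_{4} + v_{5}  so sig = ⟨2 | 1 1⟩
  P = {8,9}:  v_{8} + v_{9} = v_{4} + v_{7}  so sig = ⟨2 | 1 1⟩
  P = {0,2}:  v_{0} + v_{2} = v_{4} + v_{7} + v_{10}  so sig = ⟨2 | 1 1 1⟩
  P = {1,2}:  v_{1} + v_{2} = v_{5} + v_{7} + v_{10}  so sig = ⟨2 | 1 1 1⟩
  P = {0,7}:  v_{0} + v_{7} = v_{3} + v_{4} + v_{10} + v_{11}  so sig = ⟨2 | 1 1 1 1⟩
  P = {1,7}:  v_{1} + v_{7} = v_{3} + v_{5} + v_{10} + v_{11}  so sig = ⟨2 | 1 1 1 1⟩
  P = {1,8}:  v_{1} + v_{8} = v_{3} + v_{7} + v_{10} + v_{11}  so sig = ⟨2 | 1 1 1 1⟩
  P = {2,6}:  v_{2} + v_{6} = v_{3} + v_{4} + v_{7} + 2·v_{10}  so sig = ⟨2 | 1 1 1 2⟩
  P = {6,7}:  v_{6} + v_{7} = 2·v_{3} + v_{4} + 2·v_{10} + v_{11}  so sig = ⟨2 | 1 1 2 2⟩
  P = {2,8}:  v_{2} + v_{8} = v_{4} + 3·v_{7} + v_{10}  so sig = ⟨2 | 1 1 3⟩
  P = {2,9}:  v_{2} + v_{9} = 2·v_{4} + 2·v_{5} + v_{10}  so sig = ⟨2 | 1 2 2⟩
  P = {5,8}:  v_{5} + v_{8} = 2·v_{7}  so sig = ⟨2 | 2⟩
  P = {0,8}:  v_{0} + v_{8} = 2·v_{3} + 2·v_{4} + 2·v_{10} + 2·v_{11}  so sig = ⟨2 | 2 2 2 2⟩
  P = {6,8}:  v_{6} + v_{8} = 3·v_{3} + 2·v_{4} + 3·v_{10} + 2·v_{11}  so sig = ⟨2 | 2 2 3 3⟩
  P = {0,3,10}:  v_{0} + v_{3} + v_{10} = v_{6}  so sig = ⟨3 | 1⟩
  P = {6,9,11}:  v_{6} + v_{9} + v_{11} = v_{0}  so sig = ⟨3 | 1⟩
  P = {2,3,11}:  v_{2} + v_{3} + v_{11} = 2·v_{7}  so sig = ⟨3 | 2⟩
  P = {3,9,10,11}:  v_{3} + v_{9} + v_{10} + v_{11} = 0  so sig = ⟨4 | 0⟩
  P = {4,5,7,10}:  v_{4} + v_{5} + v_{7} + v_{10} = v_{2}  so sig = ⟨4 | 1⟩
  P = {3,4,5,10,11}:  v_{3} + v_{4} + v_{5} + v_{10} + v_{11} = v_{7}  so sig = ⟨5 | 1⟩
  P = {3,4,7,10,11}:  v_{3} + v_{4} + v_{7} + v_{10} + v_{11} = v_{8}  so sig = ⟨5 | 1⟩

Hence PRS(X_Σ) =
    ⟨2 | 0⟩
    ⟨2 | 0⟩
    ⟨2 | 1 1⟩
    ⟨2 | 1 1⟩
    ⟨2 | 1 1⟩
    ⟨2 | 1 1 1⟩
    ⟨2 | 1 1 1⟩
    ⟨2 | 1 1 1 1⟩
    ⟨2 | 1 1 1 1⟩
    ⟨2 | 1 1 1 1⟩
    ⟨2 | 1 1 1 2⟩
    ⟨2 | 1 1 2 2⟩
    ⟨2 | 1 1 3⟩
    ⟨2 | 1 2 2⟩
    ⟨2 | 2⟩
    ⟨2 | 2 2 2 2⟩
    ⟨2 | 2 2 3 3⟩
    ⟨3 | 1⟩
    ⟨3 | 1⟩
    ⟨3 | 2⟩
    ⟨4 | 0⟩
    ⟨4 | 1⟩
    ⟨5 | 1⟩
    ⟨5 | 1⟩


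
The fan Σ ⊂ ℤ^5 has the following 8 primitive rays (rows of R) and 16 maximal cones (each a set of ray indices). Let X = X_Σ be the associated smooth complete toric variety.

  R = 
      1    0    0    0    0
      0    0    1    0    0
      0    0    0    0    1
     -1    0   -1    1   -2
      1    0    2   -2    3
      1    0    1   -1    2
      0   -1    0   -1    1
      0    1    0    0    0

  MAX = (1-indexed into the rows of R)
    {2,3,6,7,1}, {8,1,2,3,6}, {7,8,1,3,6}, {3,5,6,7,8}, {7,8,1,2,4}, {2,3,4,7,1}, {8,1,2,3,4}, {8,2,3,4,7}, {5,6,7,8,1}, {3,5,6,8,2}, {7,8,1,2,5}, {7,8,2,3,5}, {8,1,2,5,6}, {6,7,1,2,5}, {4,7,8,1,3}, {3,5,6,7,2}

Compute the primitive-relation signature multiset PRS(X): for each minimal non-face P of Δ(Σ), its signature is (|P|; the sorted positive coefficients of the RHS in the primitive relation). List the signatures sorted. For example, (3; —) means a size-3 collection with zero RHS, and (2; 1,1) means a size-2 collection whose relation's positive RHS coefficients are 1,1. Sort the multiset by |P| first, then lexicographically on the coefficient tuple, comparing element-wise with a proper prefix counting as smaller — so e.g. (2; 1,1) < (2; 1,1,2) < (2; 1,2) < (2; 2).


5 minimal non-faces of Δ(Σ) (on 8 rays):

  • {4,6}:  v_{4} + v_{6} = 0  so sig = (2; —)
  • {4,5}:  v_{4} + v_{5} = v_{2} + v_{7} + v_{8}  so sig = (2; 1,1,1)
  • {1,3,5}:  v_{1} + v_{3} + v_{5} = 2·v_{6}  so sig = (3; 2)
  • {2,6,7,8}:  v_{2} + v_{6} + v_{7} + v_{8} = v_{5}  so sig = (4; 1)
  • {1,2,3,7,8}:  v_{1} + v_{2} + v_{3} + v_{7} + v_{8} = v_{6}  so sig = (5; 1)

Hence PRS(X_Σ) =
{ (2; —),  (2; 1,1,1),  (3; 2),  (4; 1),  (5; 1) }


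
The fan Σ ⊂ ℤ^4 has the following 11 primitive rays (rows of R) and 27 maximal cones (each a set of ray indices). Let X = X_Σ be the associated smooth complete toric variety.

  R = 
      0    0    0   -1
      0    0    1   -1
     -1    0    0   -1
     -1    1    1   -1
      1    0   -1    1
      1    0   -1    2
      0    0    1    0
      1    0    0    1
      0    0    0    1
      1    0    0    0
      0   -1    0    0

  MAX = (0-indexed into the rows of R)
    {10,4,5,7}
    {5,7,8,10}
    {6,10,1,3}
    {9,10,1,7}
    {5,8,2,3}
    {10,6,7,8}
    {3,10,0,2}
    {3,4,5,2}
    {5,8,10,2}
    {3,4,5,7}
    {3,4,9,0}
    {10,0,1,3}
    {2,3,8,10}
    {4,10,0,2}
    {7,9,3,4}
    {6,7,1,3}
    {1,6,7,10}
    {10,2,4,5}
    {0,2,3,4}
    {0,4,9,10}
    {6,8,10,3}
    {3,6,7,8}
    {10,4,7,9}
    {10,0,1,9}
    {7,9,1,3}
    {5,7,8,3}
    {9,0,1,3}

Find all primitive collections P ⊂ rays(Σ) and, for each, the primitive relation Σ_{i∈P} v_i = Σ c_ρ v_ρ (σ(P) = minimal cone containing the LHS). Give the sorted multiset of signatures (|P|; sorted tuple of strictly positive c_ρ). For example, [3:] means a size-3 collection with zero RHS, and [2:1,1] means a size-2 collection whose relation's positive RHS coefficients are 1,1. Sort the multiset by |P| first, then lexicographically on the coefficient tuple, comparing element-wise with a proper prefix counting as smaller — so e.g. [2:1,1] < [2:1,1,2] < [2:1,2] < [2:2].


Primitive collections (21):

  • {0,8}:  v_{0} + v_{8} = 0  so sig = [2:]
  • {2,7}:  v_{2} + v_{7} = 0  so sig = [2:]
  • {0,5}:  v_{0} + v_{5} = v_{4}  so sig = [2:1]
  • {0,6}:  v_{0} + v_{6} = v_{1}  so sig = [2:1]
  • {0,7}:  v_{0} + v_{7} = v_{9}  so sig = [2:1]
  • {1,4}:  v_{1} + v_{4} = v_{9}  so sig = [2:1]
  • {1,5}:  v_{1} + v_{5} = v_{7}  so sig = [2:1]
  • {1,8}:  v_{1} + v_{8} = v_{6}  so sig = [2:1]
  • {2,9}:  v_{2} + v_{9} = v_{0}  so sig = [2:1]
  • {4,6}:  v_{4} + v_{6} = v_{7}  so sig = [2:1]
  • {4,8}:  v_{4} + v_{8} = v_{5}  so sig = [2:1]
  • {8,9}:  v_{8} + v_{9} = v_{7}  so sig = [2:1]
  • {2,6}:  v_{2} + v_{6} = v_{3} + v_{10}  so sig = [2:1,1]
  • {5,6}:  v_{5} + v_{6} = v_{7} + v_{8}  so sig = [2:1,1]
  • {5,9}:  v_{5} + v_{9} = v_{4} + v_{7}  so sig = [2:1,1]
  • {6,9}:  v_{6} + v_{9} = v_{1} + v_{7}  so sig = [2:1,1]
  • {1,2}:  v_{1} + v_{2} = v_{0} + v_{3} + v_{10}  so sig = [2:1,1,1]
  • {3,4,10}:  v_{3} + v_{4} + v_{10} = 0  so sig = [3:]
  • {3,5,10}:  v_{3} + v_{5} + v_{10} = v_{8}  so sig = [3:1]
  • {3,7,10}:  v_{3} + v_{7} + v_{10} = v_{6}  so sig = [3:1]
  • {3,9,10}:  v_{3} + v_{9} + v_{10} = v_{1}  so sig = [3:1]

Signatures (|P|; sorted positive RHS coefficients), sorted:
[[2:], [2:], [2:1], [2:1], [2:1], [2:1], [2:1], [2:1], [2:1], [2:1], [2:1], [2:1], [2:1,1], [2:1,1], [2:1,1], [2:1,1], [2:1,1,1], [3:], [3:1], [3:1], [3:1]]


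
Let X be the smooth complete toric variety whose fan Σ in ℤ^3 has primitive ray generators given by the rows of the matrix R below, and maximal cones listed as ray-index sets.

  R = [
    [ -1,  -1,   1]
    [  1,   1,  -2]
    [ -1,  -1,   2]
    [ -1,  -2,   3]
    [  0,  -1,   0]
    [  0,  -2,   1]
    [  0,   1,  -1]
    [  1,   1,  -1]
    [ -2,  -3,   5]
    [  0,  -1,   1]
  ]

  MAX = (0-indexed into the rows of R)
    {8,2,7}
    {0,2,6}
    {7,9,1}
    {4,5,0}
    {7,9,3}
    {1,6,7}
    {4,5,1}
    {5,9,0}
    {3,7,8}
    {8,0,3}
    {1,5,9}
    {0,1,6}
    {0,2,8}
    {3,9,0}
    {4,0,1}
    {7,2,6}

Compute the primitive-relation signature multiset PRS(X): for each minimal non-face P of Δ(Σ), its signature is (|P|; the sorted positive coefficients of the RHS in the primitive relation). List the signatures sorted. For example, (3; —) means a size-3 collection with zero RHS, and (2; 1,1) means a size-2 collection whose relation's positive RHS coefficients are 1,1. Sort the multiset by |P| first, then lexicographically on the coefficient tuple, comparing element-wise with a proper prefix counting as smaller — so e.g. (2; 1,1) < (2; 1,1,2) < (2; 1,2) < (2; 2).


23 collections generate NE(X_Σ); each relation:

  P={0,7}:  v_{0} + v_{7} = 0 — sig = (2; —)
  P={1,2}:  v_{1} + v_{2} = 0 — sig = (2; —)
  P={6,9}:  v_{6} + v_{9} = 0 — sig = (2; —)
  P={1,3}:  v_{1} + v_{3} = v_{9} — sig = (2; 1)
  P={1,8}:  v_{1} + v_{8} = v_{3} — sig = (2; 1)
  P={2,3}:  v_{2} + v_{3} = v_{8} — sig = (2; 1)
  P={2,9}:  v_{2} + v_{9} = v_{3} — sig = (2; 1)
  P={3,6}:  v_{3} + v_{6} = v_{2} — sig = (2; 1)
  P={4,9}:  v_{4} + v_{9} = v_{5} — sig = (2; 1)
  P={5,6}:  v_{5} + v_{6} = v_{4} — sig = (2; 1)
  P={2,4}:  v_{2} + v_{4} = v_{0} + v_{9} — sig = (2; 1,1)
  P={4,6}:  v_{4} + v_{6} = v_{0} + v_{1} — sig = (2; 1,1)
  P={4,7}:  v_{4} + v_{7} = v_{1} + v_{9} — sig = (2; 1,1)
  P={4,8}:  v_{4} + v_{8} = v_{0} + v_{3} + v_{9} — sig = (2; 1,1,1)
  P={5,8}:  v_{5} + v_{8} = v_{0} + v_{3} + 2·v_{9} — sig = (2; 1,1,2)
  P={2,5}:  v_{2} + v_{5} = v_{0} + 2·v_{9} — sig = (2; 1,2)
  P={3,4}:  v_{3} + v_{4} = v_{0} + 2·v_{9} — sig = (2; 1,2)
  P={5,7}:  v_{5} + v_{7} = v_{1} + 2·v_{9} — sig = (2; 1,2)
  P={3,5}:  v_{3} + v_{5} = v_{0} + 3·v_{9} — sig = (2; 1,3)
  P={6,8}:  v_{6} + v_{8} = 2·v_{2} — sig = (2; 2)
  P={8,9}:  v_{8} + v_{9} = 2·v_{3} — sig = (2; 2)
  P={0,1,9}:  v_{0} + v_{1} + v_{9} = v_{4} — sig = (3; 1)
  P={0,1,5}:  v_{0} + v_{1} + v_{5} = 2·v_{4} — sig = (3; 2)

Hence PRS(X_Σ) =
[(2; —), (2; —), (2; —), (2; 1), (2; 1), (2; 1), (2; 1), (2; 1), (2; 1), (2; 1), (2; 1,1), (2; 1,1), (2; 1,1), (2; 1,1,1), (2; 1,1,2), (2; 1,2), (2; 1,2), (2; 1,2), (2; 1,3), (2; 2), (2; 2), (3; 1), (3; 2)]


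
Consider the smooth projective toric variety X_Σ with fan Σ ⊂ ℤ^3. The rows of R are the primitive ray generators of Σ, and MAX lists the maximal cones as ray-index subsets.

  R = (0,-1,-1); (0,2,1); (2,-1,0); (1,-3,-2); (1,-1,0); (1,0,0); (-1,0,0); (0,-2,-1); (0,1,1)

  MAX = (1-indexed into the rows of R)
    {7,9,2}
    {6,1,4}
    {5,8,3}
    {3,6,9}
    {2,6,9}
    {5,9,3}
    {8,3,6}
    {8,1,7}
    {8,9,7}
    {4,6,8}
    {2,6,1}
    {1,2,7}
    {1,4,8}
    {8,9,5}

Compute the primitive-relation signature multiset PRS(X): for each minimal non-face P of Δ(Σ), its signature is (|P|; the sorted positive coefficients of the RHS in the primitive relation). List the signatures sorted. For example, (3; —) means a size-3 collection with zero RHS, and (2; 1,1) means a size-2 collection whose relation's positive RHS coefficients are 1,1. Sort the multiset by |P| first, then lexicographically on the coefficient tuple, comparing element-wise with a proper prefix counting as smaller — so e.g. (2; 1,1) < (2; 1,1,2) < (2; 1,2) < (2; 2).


Primitive collections (18):

  P={1,9}:  v_{1} + v_{9} = 0  ⟹  sig = (2; —)
  P={2,8}:  v_{2} + v_{8} = 0  ⟹  sig = (2; —)
  P={6,7}:  v_{6} + v_{7} = 0  ⟹  sig = (2; —)
  P={3,7}:  v_{3} + v_{7} = v_{5}  ⟹  sig = (2; 1)
  P={5,6}:  v_{5} + v_{6} = v_{3}  ⟹  sig = (2; 1)
  P={1,5}:  v_{1} + v_{5} = v_{6} + v_{8}  ⟹  sig = (2; 1,1)
  P={2,4}:  v_{2} + v_{4} = v_{1} + v_{6}  ⟹  sig = (2; 1,1)
  P={2,5}:  v_{2} + v_{5} = v_{6} + v_{9}  ⟹  sig = (2; 1,1)
  P={4,7}:  v_{4} + v_{7} = v_{1} + v_{8}  ⟹  sig = (2; 1,1)
  P={4,9}:  v_{4} + v_{9} = v_{6} + v_{8}  ⟹  sig = (2; 1,1)
  P={5,7}:  v_{5} + v_{7} = v_{8} + v_{9}  ⟹  sig = (2; 1,1)
  P={1,3}:  v_{1} + v_{3} = 2·v_{6} + v_{8}  ⟹  sig = (2; 1,2)
  P={2,3}:  v_{2} + v_{3} = 2·v_{6} + v_{9}  ⟹  sig = (2; 1,2)
  P={4,5}:  v_{4} + v_{5} = 2·v_{6} + 2·v_{8}  ⟹  sig = (2; 2,2)
  P={3,4}:  v_{3} + v_{4} = 3·v_{6} + 2·v_{8}  ⟹  sig = (2; 2,3)
  P={1,6,8}:  v_{1} + v_{6} + v_{8} = v_{4}  ⟹  sig = (3; 1)
  P={6,8,9}:  v_{6} + v_{8} + v_{9} = v_{5}  ⟹  sig = (3; 1)
  P={3,8,9}:  v_{3} + v_{8} + v_{9} = 2·v_{5}  ⟹  sig = (3; 2)

Sorted signature multiset PRS(X):
{ (2; —) ×3,  (2; 1) ×2,  (2; 1,1) ×6,  (2; 1,2) ×2,  (2; 2,2),  (2; 2,3),  (3; 1) ×2,  (3; 2) }


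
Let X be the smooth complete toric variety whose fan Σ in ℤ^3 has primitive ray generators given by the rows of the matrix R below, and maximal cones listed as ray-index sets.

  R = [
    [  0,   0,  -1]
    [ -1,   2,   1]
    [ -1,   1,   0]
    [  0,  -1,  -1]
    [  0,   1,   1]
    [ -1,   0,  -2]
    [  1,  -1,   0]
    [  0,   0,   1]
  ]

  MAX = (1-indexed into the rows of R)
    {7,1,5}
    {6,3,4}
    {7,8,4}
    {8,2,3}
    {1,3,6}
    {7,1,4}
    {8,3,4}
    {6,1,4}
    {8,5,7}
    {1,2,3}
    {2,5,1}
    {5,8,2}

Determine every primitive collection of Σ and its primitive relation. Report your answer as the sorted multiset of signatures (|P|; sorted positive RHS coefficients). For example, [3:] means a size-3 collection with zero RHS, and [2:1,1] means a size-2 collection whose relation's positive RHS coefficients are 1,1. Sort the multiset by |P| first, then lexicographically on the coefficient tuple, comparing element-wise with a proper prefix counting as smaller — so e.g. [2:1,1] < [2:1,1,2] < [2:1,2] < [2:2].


Minimal non-faces — 11 found among 8 rays, 12 max cones:

  {1,8}:  v_{1} + v_{8} = 0  ⟹  sig = [2:]
  {3,7}:  v_{3} + v_{7} = 0  ⟹  sig = [2:]
  {4,5}:  v_{4} + v_{5} = 0  ⟹  sig = [2:]
  {2,4}:  v_{2} + v_{4} = v_{3}  ⟹  sig = [2:1]
  {2,7}:  v_{2} + v_{7} = v_{5}  ⟹  sig = [2:1]
  {3,5}:  v_{3} + v_{5} = v_{2}  ⟹  sig = [2:1]
  {5,6}:  v_{5} + v_{6} = v_{1} + v_{3}  ⟹  sig = [2:1,1]
  {6,7}:  v_{6} + v_{7} = v_{1} + v_{4}  ⟹  sig = [2:1,1]
  {6,8}:  v_{6} + v_{8} = v_{3} + v_{4}  ⟹  sig = [2:1,1]
  {2,6}:  v_{2} + v_{6} = v_{1} + 2·v_{3}  ⟹  sig = [2:1,2]
  {1,3,4}:  v_{1} + v_{3} + v_{4} = v_{6}  ⟹  sig = [3:1]

Sorted signature multiset PRS(X):
{ [2:] ×3,  [2:1] ×3,  [2:1,1] ×3,  [2:1,2],  [3:1] }


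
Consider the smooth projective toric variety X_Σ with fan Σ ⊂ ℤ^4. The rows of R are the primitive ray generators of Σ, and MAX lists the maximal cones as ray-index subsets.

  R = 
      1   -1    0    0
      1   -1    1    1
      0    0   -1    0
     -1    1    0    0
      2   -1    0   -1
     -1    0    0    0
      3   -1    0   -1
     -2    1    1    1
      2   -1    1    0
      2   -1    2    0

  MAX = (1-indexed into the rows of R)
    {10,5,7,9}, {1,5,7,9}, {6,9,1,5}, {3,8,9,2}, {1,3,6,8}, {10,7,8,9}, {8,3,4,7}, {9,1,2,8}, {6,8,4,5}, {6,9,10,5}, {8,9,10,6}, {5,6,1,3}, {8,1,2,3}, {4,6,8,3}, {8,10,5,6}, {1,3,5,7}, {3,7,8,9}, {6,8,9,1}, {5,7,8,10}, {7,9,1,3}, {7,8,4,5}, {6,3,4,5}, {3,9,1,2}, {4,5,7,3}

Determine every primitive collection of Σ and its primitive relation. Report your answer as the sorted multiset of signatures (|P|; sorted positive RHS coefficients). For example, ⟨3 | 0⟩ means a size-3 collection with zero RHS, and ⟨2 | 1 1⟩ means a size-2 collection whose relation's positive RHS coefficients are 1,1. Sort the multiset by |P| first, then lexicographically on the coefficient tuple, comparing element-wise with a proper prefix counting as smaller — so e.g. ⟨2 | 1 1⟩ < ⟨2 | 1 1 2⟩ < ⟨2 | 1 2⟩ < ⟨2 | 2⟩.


Σ has 18 primitive collections:

  {1,4}:  v_{1} + v_{4} = 0  ⟹  sig = ⟨2 | 0⟩
  {3,10}:  v_{3} + v_{10} = v_{9}  ⟹  sig = ⟨2 | 1⟩
  {6,7}:  v_{6} + v_{7} = v_{5}  ⟹  sig = ⟨2 | 1⟩
  {2,5}:  v_{2} + v_{5} = v_{1} + v_{9}  ⟹  sig = ⟨2 | 1 1⟩
  {4,9}:  v_{4} + v_{9} = v_{7} + v_{8}  ⟹  sig = ⟨2 | 1 1⟩
  {2,4}:  v_{2} + v_{4} = v_{3} + v_{8} + v_{9}  ⟹  sig = ⟨2 | 1 1 1⟩
  {2,10}:  v_{2} + v_{10} = v_{1} + v_{8} + 2·v_{9}  ⟹  sig = ⟨2 | 1 1 2⟩
  {4,10}:  v_{4} + v_{10} = v_{5} + v_{7} + 2·v_{8}  ⟹  sig = ⟨2 | 1 1 2⟩
  {1,10}:  v_{1} + v_{10} = v_{6} + 2·v_{9}  ⟹  sig = ⟨2 | 1 2⟩
  {2,6}:  v_{2} + v_{6} = 2·v_{1} + v_{8}  ⟹  sig = ⟨2 | 1 2⟩
  {2,7}:  v_{2} + v_{7} = v_{3} + 2·v_{9}  ⟹  sig = ⟨2 | 1 2⟩
  {3,5,8}:  v_{3} + v_{5} + v_{8} = 0  ⟹  sig = ⟨3 | 0⟩
  {1,7,8}:  v_{1} + v_{7} + v_{8} = v_{9}  ⟹  sig = ⟨3 | 1⟩
  {3,6,9}:  v_{3} + v_{6} + v_{9} = v_{1}  ⟹  sig = ⟨3 | 1⟩
  {5,8,9}:  v_{5} + v_{8} + v_{9} = v_{10}  ⟹  sig = ⟨3 | 1⟩
  {1,5,8}:  v_{1} + v_{5} + v_{8} = v_{6} + v_{9}  ⟹  sig = ⟨3 | 1 1⟩
  {3,5,9}:  v_{3} + v_{5} + v_{9} = v_{1} + v_{7}  ⟹  sig = ⟨3 | 1 1⟩
  {1,3,8,9}:  v_{1} + v_{3} + v_{8} + v_{9} = v_{2}  ⟹  sig = ⟨4 | 1⟩

so the primitive-relation signature multiset is
    |P|=2: 11 collections, coeffs (), (1), (1), (1,1), (1,1), (1,1,1), (1,1,2), (1,1,2), (1,2), (1,2), (1,2)
    |P|=3: 6 collections, coeffs (), (1), (1), (1), (1,1), (1,1)
    |P|=4: 1 collection, coeffs (1)


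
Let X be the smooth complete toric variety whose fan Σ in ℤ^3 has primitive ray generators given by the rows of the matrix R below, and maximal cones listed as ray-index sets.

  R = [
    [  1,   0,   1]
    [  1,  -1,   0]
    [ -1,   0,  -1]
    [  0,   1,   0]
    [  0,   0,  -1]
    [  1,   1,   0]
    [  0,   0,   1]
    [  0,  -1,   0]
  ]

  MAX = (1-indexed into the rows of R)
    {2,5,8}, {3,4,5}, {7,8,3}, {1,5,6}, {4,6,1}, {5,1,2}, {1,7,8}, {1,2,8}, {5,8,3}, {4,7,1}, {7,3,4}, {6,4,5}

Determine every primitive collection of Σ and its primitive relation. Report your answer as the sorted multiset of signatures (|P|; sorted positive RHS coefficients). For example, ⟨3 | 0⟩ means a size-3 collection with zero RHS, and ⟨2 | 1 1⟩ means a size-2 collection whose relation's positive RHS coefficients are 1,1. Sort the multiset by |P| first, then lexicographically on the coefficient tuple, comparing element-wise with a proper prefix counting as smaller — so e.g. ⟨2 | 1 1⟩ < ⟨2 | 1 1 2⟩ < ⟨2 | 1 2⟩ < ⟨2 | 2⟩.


The 12 primitive collections of Σ (r=8, n=3):

  {1,3}:  v_{1} + v_{3} = 0  ⇒ sig = ⟨2 | 0⟩
  {4,8}:  v_{4} + v_{8} = 0  ⇒ sig = ⟨2 | 0⟩
  {5,7}:  v_{5} + v_{7} = 0  ⇒ sig = ⟨2 | 0⟩
  {2,3}:  v_{2} + v_{3} = v_{5} + v_{8}  ⇒ sig = ⟨2 | 1 1⟩
  {2,4}:  v_{2} + v_{4} = v_{1} + v_{5}  ⇒ sig = ⟨2 | 1 1⟩
  {2,7}:  v_{2} + v_{7} = v_{1} + v_{8}  ⇒ sig = ⟨2 | 1 1⟩
  {3,6}:  v_{3} + v_{6} = v_{4} + v_{5}  ⇒ sig = ⟨2 | 1 1⟩
  {6,7}:  v_{6} + v_{7} = v_{1} + v_{4}  ⇒ sig = ⟨2 | 1 1⟩
  {6,8}:  v_{6} + v_{8} = v_{1} + v_{5}  ⇒ sig = ⟨2 | 1 1⟩
  {2,6}:  v_{2} + v_{6} = 2·v_{1} + 2·v_{5}  ⇒ sig = ⟨2 | 2 2⟩
  {1,4,5}:  v_{1} + v_{4} + v_{5} = v_{6}  ⇒ sig = ⟨3 | 1⟩
  {1,5,8}:  v_{1} + v_{5} + v_{8} = v_{2}  ⇒ sig = ⟨3 | 1⟩

Sorted signature multiset PRS(X):
{ ⟨2 | 0⟩ ×3,  ⟨2 | 1 1⟩ ×6,  ⟨2 | 2 2⟩,  ⟨3 | 1⟩ ×2 }


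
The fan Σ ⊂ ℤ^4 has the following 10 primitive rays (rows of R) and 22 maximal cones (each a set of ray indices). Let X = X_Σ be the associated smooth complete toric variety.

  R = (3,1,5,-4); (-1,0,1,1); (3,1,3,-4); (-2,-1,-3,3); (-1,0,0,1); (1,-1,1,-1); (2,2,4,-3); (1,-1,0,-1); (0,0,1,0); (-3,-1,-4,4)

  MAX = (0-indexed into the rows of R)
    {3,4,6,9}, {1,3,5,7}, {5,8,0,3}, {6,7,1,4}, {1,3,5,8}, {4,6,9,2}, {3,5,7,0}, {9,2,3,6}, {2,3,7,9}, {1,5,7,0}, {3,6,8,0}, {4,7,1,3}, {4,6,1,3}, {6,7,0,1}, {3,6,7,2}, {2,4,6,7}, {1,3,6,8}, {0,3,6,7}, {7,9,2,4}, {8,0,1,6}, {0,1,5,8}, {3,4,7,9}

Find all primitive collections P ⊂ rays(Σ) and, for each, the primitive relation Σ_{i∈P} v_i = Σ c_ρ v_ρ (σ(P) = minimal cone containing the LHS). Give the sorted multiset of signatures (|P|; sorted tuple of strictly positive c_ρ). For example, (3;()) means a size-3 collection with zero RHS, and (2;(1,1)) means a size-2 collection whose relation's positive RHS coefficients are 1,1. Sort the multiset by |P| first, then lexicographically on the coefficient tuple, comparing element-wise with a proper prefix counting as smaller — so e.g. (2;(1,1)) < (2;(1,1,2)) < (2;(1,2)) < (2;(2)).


Minimal non-faces — 18 found among 10 rays, 22 max cones:

  • {0,9}:  v_{0} + v_{9} = v_{8} ; sig = (2;(1))
  • {4,8}:  v_{4} + v_{8} = v_{1} ; sig = (2;(1))
  • {5,6}:  v_{5} + v_{6} = v_{0} ; sig = (2;(1))
  • {7,8}:  v_{7} + v_{8} = v_{5} ; sig = (2;(1))
  • {2,8}:  v_{2} + v_{8} = v_{6} + v_{7} ; sig = (2;(1,1))
  • {4,5}:  v_{4} + v_{5} = v_{1} + v_{7} ; sig = (2;(1,1))
  • {8,9}:  v_{8} + v_{9} = v_{3} + v_{4} ; sig = (2;(1,1))
  • {0,4}:  v_{0} + v_{4} = v_{1} + v_{6} + v_{7} ; sig = (2;(1,1,1))
  • {1,2}:  v_{1} + v_{2} = v_{4} + v_{6} + v_{7} ; sig = (2;(1,1,1))
  • {5,9}:  v_{5} + v_{9} = v_{3} + v_{4} + v_{7} ; sig = (2;(1,1,1))
  • {1,9}:  v_{1} + v_{9} = v_{3} + 2·v_{4} ; sig = (2;(1,2))
  • {2,5}:  v_{2} + v_{5} = v_{6} + 2·v_{7} ; sig = (2;(1,2))
  • {0,2}:  v_{0} + v_{2} = 2·v_{6} + 2·v_{7} ; sig = (2;(2,2))
  • {2,3,4}:  v_{2} + v_{3} + v_{4} = 0 ; sig = (3;())
  • {6,7,9}:  v_{6} + v_{7} + v_{9} = 0 ; sig = (3;())
  • {0,1,3}:  v_{0} + v_{1} + v_{3} = 3·v_{8} ; sig = (3;(3))
  • {3,4,6,7}:  v_{3} + v_{4} + v_{6} + v_{7} = v_{8} ; sig = (4;(1))
  • {1,3,6,7}:  v_{1} + v_{3} + v_{6} + v_{7} = 2·v_{8} ; sig = (4;(2))

Sorted signature multiset PRS(X):
    |P|=2: 13 collections, coeffs (1), (1), (1), (1), (1,1), (1,1), (1,1), (1,1,1), (1,1,1), (1,1,1), (1,2), (1,2), (2,2)
    |P|=3: 3 collections, coeffs (), (), (3)
    |P|=4: 2 collections, coeffs (1), (2)


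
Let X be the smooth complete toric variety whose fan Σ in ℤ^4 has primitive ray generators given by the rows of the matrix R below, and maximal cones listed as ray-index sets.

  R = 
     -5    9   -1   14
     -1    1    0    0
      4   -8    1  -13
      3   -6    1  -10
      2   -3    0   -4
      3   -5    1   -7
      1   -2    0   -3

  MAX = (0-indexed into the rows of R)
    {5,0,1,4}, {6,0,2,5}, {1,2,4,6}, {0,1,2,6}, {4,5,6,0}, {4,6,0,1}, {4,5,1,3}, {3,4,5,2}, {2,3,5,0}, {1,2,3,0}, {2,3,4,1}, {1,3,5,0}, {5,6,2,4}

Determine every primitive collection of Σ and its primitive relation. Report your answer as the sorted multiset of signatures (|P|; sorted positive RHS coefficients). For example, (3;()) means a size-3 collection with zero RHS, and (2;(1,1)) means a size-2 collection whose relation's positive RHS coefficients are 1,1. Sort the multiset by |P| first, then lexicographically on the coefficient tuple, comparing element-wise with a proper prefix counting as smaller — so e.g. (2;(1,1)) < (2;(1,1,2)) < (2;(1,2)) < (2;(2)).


The 5 primitive collections of Σ (r=7, n=4):

  {3,6}:  v_{3} + v_{6} = v_{2}  ⇒ sig = (2;(1))
  {0,3,4}:  v_{0} + v_{3} + v_{4} = 0  ⇒ sig = (3;())
  {0,2,4}:  v_{0} + v_{2} + v_{4} = v_{6}  ⇒ sig = (3;(1))
  {1,5,6}:  v_{1} + v_{5} + v_{6} = v_{3}  ⇒ sig = (3;(1))
  {1,2,5}:  v_{1} + v_{2} + v_{5} = 2·v_{3}  ⇒ sig = (3;(2))

so the primitive-relation signature multiset is
    (2;(1))
    (3;())
    (3;(1))
    (3;(1))
    (3;(2))


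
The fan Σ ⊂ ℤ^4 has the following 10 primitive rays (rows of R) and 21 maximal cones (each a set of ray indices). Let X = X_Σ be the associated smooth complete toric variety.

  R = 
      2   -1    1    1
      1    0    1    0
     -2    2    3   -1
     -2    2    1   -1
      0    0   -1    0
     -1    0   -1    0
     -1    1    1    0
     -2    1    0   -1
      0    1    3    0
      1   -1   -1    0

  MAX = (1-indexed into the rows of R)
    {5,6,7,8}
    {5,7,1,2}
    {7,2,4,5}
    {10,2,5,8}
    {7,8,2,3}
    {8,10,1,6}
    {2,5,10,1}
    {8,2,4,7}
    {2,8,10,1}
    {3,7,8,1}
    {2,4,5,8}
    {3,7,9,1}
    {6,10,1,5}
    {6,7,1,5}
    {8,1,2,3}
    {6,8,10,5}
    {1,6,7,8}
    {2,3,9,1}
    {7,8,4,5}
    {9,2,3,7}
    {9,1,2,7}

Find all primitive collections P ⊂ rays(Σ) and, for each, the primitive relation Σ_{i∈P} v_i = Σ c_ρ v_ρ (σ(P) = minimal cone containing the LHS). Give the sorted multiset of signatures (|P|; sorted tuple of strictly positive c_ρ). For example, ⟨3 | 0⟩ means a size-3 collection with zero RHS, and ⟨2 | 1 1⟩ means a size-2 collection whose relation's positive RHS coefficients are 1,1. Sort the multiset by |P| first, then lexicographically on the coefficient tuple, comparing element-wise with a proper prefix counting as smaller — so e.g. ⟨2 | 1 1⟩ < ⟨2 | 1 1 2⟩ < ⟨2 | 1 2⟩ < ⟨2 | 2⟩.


|primitive collections| = 18. Relations:

  • {2,6}:  v_{2} + v_{6} = 0  →  sig = ⟨2 | 0⟩
  • {7,10}:  v_{7} + v_{10} = 0  →  sig = ⟨2 | 0⟩
  • {8,9}:  v_{8} + v_{9} = v_{3}  →  sig = ⟨2 | 1⟩
  • {1,4}:  v_{1} + v_{4} = v_{2} + v_{7}  →  sig = ⟨2 | 1 1⟩
  • {5,9}:  v_{5} + v_{9} = v_{2} + v_{7}  →  sig = ⟨2 | 1 1⟩
  • {3,5}:  v_{3} + v_{5} = v_{2} + v_{7} + v_{8}  →  sig = ⟨2 | 1 1 1⟩
  • {4,6}:  v_{4} + v_{6} = v_{5} + v_{7} + v_{8}  →  sig = ⟨2 | 1 1 1⟩
  • {4,10}:  v_{4} + v_{10} = v_{2} + v_{5} + v_{8}  →  sig = ⟨2 | 1 1 1⟩
  • {6,9}:  v_{6} + v_{9} = v_{1} + v_{7} + v_{8}  →  sig = ⟨2 | 1 1 1⟩
  • {9,10}:  v_{9} + v_{10} = v_{1} + v_{2} + v_{8}  →  sig = ⟨2 | 1 1 1⟩
  • {3,6}:  v_{3} + v_{6} = v_{1} + v_{7} + 2·v_{8}  →  sig = ⟨2 | 1 1 2⟩
  • {3,10}:  v_{3} + v_{10} = v_{1} + v_{2} + 2·v_{8}  →  sig = ⟨2 | 1 1 2⟩
  • {4,9}:  v_{4} + v_{9} = 2·v_{2} + 2·v_{7} + v_{8}  →  sig = ⟨2 | 1 2 2⟩
  • {3,4}:  v_{3} + v_{4} = 2·v_{2} + 2·v_{7} + 2·v_{8}  →  sig = ⟨2 | 2 2 2⟩
  • {1,5,8}:  v_{1} + v_{5} + v_{8} = 0  →  sig = ⟨3 | 0⟩
  • {1,2,7,8}:  v_{1} + v_{2} + v_{7} + v_{8} = v_{9}  →  sig = ⟨4 | 1⟩
  • {2,5,7,8}:  v_{2} + v_{5} + v_{7} + v_{8} = v_{4}  →  sig = ⟨4 | 1⟩
  • {1,2,3,7}:  v_{1} + v_{2} + v_{3} + v_{7} = 2·v_{9}  →  sig = ⟨4 | 2⟩

Signatures (|P|; sorted positive RHS coefficients), sorted:
{ ⟨2 | 0⟩ ×2,  ⟨2 | 1⟩,  ⟨2 | 1 1⟩ ×2,  ⟨2 | 1 1 1⟩ ×5,  ⟨2 | 1 1 2⟩ ×2,  ⟨2 | 1 2 2⟩,  ⟨2 | 2 2 2⟩,  ⟨3 | 0⟩,  ⟨4 | 1⟩ ×2,  ⟨4 | 2⟩ }


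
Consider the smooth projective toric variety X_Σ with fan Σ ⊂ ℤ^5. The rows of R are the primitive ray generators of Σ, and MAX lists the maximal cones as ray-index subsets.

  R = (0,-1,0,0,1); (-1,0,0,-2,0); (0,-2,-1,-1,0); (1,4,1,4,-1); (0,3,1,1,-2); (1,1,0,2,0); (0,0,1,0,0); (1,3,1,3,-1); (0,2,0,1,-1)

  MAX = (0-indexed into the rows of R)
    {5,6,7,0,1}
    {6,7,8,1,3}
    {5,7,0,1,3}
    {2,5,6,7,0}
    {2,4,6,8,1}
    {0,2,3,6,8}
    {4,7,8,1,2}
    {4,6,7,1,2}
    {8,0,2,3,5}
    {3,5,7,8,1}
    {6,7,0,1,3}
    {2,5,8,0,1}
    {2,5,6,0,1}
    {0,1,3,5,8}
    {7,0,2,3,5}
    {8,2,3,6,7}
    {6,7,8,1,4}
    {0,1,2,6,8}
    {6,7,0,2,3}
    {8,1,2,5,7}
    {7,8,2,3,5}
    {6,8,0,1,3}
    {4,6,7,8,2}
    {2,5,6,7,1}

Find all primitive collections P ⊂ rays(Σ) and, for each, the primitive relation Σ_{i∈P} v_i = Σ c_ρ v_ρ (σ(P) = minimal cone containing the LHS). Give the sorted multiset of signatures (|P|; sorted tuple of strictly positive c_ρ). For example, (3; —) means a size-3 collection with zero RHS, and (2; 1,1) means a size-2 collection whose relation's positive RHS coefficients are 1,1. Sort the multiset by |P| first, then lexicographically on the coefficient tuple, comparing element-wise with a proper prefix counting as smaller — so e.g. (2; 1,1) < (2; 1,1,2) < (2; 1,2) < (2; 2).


|primitive collections| = 9. Relations:

  P={0,4}:  v_{0} + v_{4} = v_{6} + v_{8}  so sig = (2; 1,1)
  P={3,4}:  v_{3} + v_{4} = v_{6} + v_{7} + 2·v_{8}  so sig = (2; 1,1,2)
  P={4,5}:  v_{4} + v_{5} = v_{1} + v_{2} + 2·v_{7}  so sig = (2; 1,1,2)
  P={0,7,8}:  v_{0} + v_{7} + v_{8} = v_{3}  so sig = (3; 1)
  P={1,2,3}:  v_{1} + v_{2} + v_{3} = v_{8}  so sig = (3; 1)
  P={5,6,8}:  v_{5} + v_{6} + v_{8} = v_{7}  so sig = (3; 1)
  P={3,5,6}:  v_{3} + v_{5} + v_{6} = v_{0} + 2·v_{7}  so sig = (3; 1,2)
  P={0,1,2,7}:  v_{0} + v_{1} + v_{2} + v_{7} = 0  so sig = (4; —)
  P={1,2,6,7,8}:  v_{1} + v_{2} + v_{6} + v_{7} + v_{8} = v_{4}  so sig = (5; 1)

Sorted signature multiset PRS(X):
    (2; 1,1)
    (2; 1,1,2)
    (2; 1,1,2)
    (3; 1)
    (3; 1)
    (3; 1)
    (3; 1,2)
    (4; —)
    (5; 1)


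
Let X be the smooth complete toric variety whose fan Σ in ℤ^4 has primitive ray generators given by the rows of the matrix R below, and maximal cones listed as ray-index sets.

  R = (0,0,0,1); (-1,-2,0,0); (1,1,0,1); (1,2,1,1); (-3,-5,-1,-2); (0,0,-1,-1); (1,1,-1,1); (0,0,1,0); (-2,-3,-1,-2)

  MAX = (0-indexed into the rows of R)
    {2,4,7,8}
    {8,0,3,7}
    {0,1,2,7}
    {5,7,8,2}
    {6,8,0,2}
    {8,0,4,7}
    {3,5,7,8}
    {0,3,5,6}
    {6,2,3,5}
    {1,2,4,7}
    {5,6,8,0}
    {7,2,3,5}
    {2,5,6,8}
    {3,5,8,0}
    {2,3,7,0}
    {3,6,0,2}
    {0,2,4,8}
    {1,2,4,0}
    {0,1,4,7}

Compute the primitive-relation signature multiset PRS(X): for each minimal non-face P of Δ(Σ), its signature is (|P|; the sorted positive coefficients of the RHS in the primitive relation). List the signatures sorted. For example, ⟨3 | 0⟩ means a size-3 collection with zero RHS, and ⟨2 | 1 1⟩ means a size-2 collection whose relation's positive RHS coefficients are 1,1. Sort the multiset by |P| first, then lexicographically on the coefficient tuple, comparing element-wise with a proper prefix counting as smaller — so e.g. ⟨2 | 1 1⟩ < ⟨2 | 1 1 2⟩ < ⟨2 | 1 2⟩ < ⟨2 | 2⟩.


14 collections generate NE(X_Σ); each relation:

  P={1,8}:  v_{1} + v_{8} = v_{4}  so sig = ⟨2 | 1⟩
  P={6,7}:  v_{6} + v_{7} = v_{2}  so sig = ⟨2 | 1⟩
  P={1,3}:  v_{1} + v_{3} = v_{0} + v_{7}  so sig = ⟨2 | 1 1⟩
  P={1,5}:  v_{1} + v_{5} = v_{2} + v_{8}  so sig = ⟨2 | 1 1⟩
  P={3,4}:  v_{3} + v_{4} = v_{0} + v_{7} + v_{8}  so sig = ⟨2 | 1 1 1⟩
  P={1,6}:  v_{1} + v_{6} = v_{0} + 2·v_{2} + v_{8}  so sig = ⟨2 | 1 1 2⟩
  P={4,5}:  v_{4} + v_{5} = v_{2} + 2·v_{8}  so sig = ⟨2 | 1 2⟩
  P={4,6}:  v_{4} + v_{6} = v_{0} + 2·v_{2} + 2·v_{8}  so sig = ⟨2 | 1 2 2⟩
  P={0,5,7}:  v_{0} + v_{5} + v_{7} = 0  so sig = ⟨3 | 0⟩
  P={2,3,8}:  v_{2} + v_{3} + v_{8} = 0  so sig = ⟨3 | 0⟩
  P={0,2,5}:  v_{0} + v_{2} + v_{5} = v_{6}  so sig = ⟨3 | 1⟩
  P={3,6,8}:  v_{3} + v_{6} + v_{8} = v_{0} + v_{5}  so sig = ⟨3 | 1 1⟩
  P={0,2,7,8}:  v_{0} + v_{2} + v_{7} + v_{8} = v_{1}  so sig = ⟨4 | 1⟩
  P={0,2,4,7}:  v_{0} + v_{2} + v_{4} + v_{7} = 2·v_{1}  so sig = ⟨4 | 2⟩

Hence PRS(X_Σ) =
{ ⟨2 | 1⟩ ×2,  ⟨2 | 1 1⟩ ×2,  ⟨2 | 1 1 1⟩,  ⟨2 | 1 1 2⟩,  ⟨2 | 1 2⟩,  ⟨2 | 1 2 2⟩,  ⟨3 | 0⟩ ×2,  ⟨3 | 1⟩,  ⟨3 | 1 1⟩,  ⟨4 | 1⟩,  ⟨4 | 2⟩ }


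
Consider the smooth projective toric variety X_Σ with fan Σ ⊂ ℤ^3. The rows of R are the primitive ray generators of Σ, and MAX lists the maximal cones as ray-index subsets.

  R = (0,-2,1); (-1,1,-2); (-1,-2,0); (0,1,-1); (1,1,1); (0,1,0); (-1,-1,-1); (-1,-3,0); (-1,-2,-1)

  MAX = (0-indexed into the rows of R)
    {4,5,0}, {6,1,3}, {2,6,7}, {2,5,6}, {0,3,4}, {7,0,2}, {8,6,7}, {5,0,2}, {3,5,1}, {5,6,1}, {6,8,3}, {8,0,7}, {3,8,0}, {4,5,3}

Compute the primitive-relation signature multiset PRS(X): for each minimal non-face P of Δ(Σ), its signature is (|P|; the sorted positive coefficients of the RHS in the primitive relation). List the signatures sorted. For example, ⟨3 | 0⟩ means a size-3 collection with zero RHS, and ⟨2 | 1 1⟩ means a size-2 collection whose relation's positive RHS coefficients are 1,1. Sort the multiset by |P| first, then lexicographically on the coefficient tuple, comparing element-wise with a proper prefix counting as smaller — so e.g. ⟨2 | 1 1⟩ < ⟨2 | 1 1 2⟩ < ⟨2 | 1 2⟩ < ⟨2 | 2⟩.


17 minimal non-faces of Δ(Σ) (on 9 rays):

  • {4,6}:  v_{4} + v_{6} = 0  ⟹  sig = ⟨2 | 0⟩
  • {0,1}:  v_{0} + v_{1} = v_{6}  ⟹  sig = ⟨2 | 1⟩
  • {0,6}:  v_{0} + v_{6} = v_{7}  ⟹  sig = ⟨2 | 1⟩
  • {2,3}:  v_{2} + v_{3} = v_{6}  ⟹  sig = ⟨2 | 1⟩
  • {3,7}:  v_{3} + v_{7} = v_{8}  ⟹  sig = ⟨2 | 1⟩
  • {4,7}:  v_{4} + v_{7} = v_{0}  ⟹  sig = ⟨2 | 1⟩
  • {5,7}:  v_{5} + v_{7} = v_{2}  ⟹  sig = ⟨2 | 1⟩
  • {5,8}:  v_{5} + v_{8} = v_{6}  ⟹  sig = ⟨2 | 1⟩
  • {1,4}:  v_{1} + v_{4} = v_{3} + v_{5}  ⟹  sig = ⟨2 | 1 1⟩
  • {2,4}:  v_{2} + v_{4} = v_{0} + v_{5}  ⟹  sig = ⟨2 | 1 1⟩
  • {2,8}:  v_{2} + v_{8} = v_{6} + v_{7}  ⟹  sig = ⟨2 | 1 1⟩
  • {4,8}:  v_{4} + v_{8} = v_{0} + v_{3}  ⟹  sig = ⟨2 | 1 1⟩
  • {1,2}:  v_{1} + v_{2} = v_{5} + 2·v_{6}  ⟹  sig = ⟨2 | 1 2⟩
  • {1,8}:  v_{1} + v_{8} = v_{3} + 2·v_{6}  ⟹  sig = ⟨2 | 1 2⟩
  • {1,7}:  v_{1} + v_{7} = 2·v_{6}  ⟹  sig = ⟨2 | 2⟩
  • {0,3,5}:  v_{0} + v_{3} + v_{5} = 0  ⟹  sig = ⟨3 | 0⟩
  • {3,5,6}:  v_{3} + v_{5} + v_{6} = v_{1}  ⟹  sig = ⟨3 | 1⟩

Signatures (|P|; sorted positive RHS coefficients), sorted:
    |P|=2: 15 collections, coeffs (), (1), (1), (1), (1), (1), (1), (1), (1,1), (1,1), (1,1), (1,1), (1,2), (1,2), (2)
    |P|=3: 2 collections, coeffs (), (1)


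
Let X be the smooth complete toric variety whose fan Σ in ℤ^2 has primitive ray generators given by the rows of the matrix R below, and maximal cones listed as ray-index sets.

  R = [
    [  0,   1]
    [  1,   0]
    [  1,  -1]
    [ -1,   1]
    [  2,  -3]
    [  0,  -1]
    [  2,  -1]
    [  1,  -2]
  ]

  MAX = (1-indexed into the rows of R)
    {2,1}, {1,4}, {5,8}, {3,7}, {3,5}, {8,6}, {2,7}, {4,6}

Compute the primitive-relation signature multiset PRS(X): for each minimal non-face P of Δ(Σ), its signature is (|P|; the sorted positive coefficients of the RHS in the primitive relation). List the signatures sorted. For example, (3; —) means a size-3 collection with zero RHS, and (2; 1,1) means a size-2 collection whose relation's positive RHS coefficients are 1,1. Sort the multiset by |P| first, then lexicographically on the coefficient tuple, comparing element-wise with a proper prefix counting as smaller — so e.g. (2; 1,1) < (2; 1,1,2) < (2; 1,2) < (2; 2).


|primitive collections| = 20. Relations:

  {1,6}:  v_{1} + v_{6} = 0 — sig = (2; —)
  {3,4}:  v_{3} + v_{4} = 0 — sig = (2; —)
  {1,3}:  v_{1} + v_{3} = v_{2} — sig = (2; 1)
  {1,8}:  v_{1} + v_{8} = v_{3} — sig = (2; 1)
  {2,3}:  v_{2} + v_{3} = v_{7} — sig = (2; 1)
  {2,4}:  v_{2} + v_{4} = v_{1} — sig = (2; 1)
  {2,6}:  v_{2} + v_{6} = v_{3} — sig = (2; 1)
  {3,6}:  v_{3} + v_{6} = v_{8} — sig = (2; 1)
  {3,8}:  v_{3} + v_{8} = v_{5} — sig = (2; 1)
  {4,5}:  v_{4} + v_{5} = v_{8} — sig = (2; 1)
  {4,7}:  v_{4} + v_{7} = v_{2} — sig = (2; 1)
  {4,8}:  v_{4} + v_{8} = v_{6} — sig = (2; 1)
  {1,5}:  v_{1} + v_{5} = 2·v_{3} — sig = (2; 2)
  {1,7}:  v_{1} + v_{7} = 2·v_{2} — sig = (2; 2)
  {2,8}:  v_{2} + v_{8} = 2·v_{3} — sig = (2; 2)
  {5,6}:  v_{5} + v_{6} = 2·v_{8} — sig = (2; 2)
  {6,7}:  v_{6} + v_{7} = 2·v_{3} — sig = (2; 2)
  {2,5}:  v_{2} + v_{5} = 3·v_{3} — sig = (2; 3)
  {7,8}:  v_{7} + v_{8} = 3·v_{3} — sig = (2; 3)
  {5,7}:  v_{5} + v_{7} = 4·v_{3} — sig = (2; 4)

Hence PRS(X_Σ) =
[(2; —), (2; —), (2; 1), (2; 1), (2; 1), (2; 1), (2; 1), (2; 1), (2; 1), (2; 1), (2; 1), (2; 1), (2; 2), (2; 2), (2; 2), (2; 2), (2; 2), (2; 3), (2; 3), (2; 4)]


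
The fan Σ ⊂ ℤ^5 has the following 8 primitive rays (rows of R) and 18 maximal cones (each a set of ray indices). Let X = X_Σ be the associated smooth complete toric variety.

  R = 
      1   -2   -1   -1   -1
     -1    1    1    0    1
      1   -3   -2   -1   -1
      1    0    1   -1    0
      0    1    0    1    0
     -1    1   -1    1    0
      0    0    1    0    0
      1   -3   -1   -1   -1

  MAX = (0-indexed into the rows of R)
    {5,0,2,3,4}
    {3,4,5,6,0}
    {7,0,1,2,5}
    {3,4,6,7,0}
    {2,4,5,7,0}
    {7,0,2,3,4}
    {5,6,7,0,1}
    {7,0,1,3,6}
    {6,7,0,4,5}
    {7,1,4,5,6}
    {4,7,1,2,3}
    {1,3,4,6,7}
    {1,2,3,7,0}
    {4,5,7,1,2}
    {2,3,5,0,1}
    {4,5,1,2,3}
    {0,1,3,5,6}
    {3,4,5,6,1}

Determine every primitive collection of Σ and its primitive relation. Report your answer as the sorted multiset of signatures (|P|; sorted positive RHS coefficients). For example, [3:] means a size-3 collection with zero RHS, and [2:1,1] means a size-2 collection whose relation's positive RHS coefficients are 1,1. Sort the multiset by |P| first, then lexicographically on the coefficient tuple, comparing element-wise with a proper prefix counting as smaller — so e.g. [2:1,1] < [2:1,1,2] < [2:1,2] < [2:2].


Σ has 3 primitive collections:

  {2,6}:  v_{2} + v_{6} = v_{7}  so sig = [2:1]
  {0,1,4}:  v_{0} + v_{1} + v_{4} = 0  so sig = [3:]
  {3,5,7}:  v_{3} + v_{5} + v_{7} = v_{0}  so sig = [3:1]

Signatures (|P|; sorted positive RHS coefficients), sorted:
{ [2:1],  [3:],  [3:1] }


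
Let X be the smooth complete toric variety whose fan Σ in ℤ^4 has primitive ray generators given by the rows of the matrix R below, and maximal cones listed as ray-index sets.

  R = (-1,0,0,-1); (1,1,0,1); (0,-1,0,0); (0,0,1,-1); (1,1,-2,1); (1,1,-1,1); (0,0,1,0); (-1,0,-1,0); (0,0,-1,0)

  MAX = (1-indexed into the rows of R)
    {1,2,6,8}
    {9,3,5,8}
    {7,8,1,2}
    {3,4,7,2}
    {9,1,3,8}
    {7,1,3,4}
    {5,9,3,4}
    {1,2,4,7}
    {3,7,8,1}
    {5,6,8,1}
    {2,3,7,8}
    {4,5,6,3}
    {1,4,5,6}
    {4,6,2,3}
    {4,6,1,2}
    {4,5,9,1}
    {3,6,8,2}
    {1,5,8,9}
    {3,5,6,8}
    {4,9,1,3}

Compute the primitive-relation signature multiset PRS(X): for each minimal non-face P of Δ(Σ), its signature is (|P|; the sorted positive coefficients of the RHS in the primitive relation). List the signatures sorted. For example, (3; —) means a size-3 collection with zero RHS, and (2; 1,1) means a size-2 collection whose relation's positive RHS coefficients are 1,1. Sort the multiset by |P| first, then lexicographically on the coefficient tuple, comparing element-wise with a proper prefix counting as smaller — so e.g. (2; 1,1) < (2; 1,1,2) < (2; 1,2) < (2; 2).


Δ(Σ) — 9 vertices, 10 min non-faces:

  P={7,9}:  v_{7} + v_{9} = 0  ⇒ sig = (2; —)
  P={2,9}:  v_{2} + v_{9} = v_{6}  ⇒ sig = (2; 1)
  P={4,8}:  v_{4} + v_{8} = v_{1}  ⇒ sig = (2; 1)
  P={5,7}:  v_{5} + v_{7} = v_{6}  ⇒ sig = (2; 1)
  P={6,7}:  v_{6} + v_{7} = v_{2}  ⇒ sig = (2; 1)
  P={6,9}:  v_{6} + v_{9} = v_{5}  ⇒ sig = (2; 1)
  P={2,5}:  v_{2} + v_{5} = 2·v_{6}  ⇒ sig = (2; 2)
  P={1,2,3}:  v_{1} + v_{2} + v_{3} = 0  ⇒ sig = (3; —)
  P={1,3,6}:  v_{1} + v_{3} + v_{6} = v_{9}  ⇒ sig = (3; 1)
  P={1,3,5}:  v_{1} + v_{3} + v_{5} = 2·v_{9}  ⇒ sig = (3; 2)

Signatures (|P|; sorted positive RHS coefficients), sorted:
[(2; —), (2; 1), (2; 1), (2; 1), (2; 1), (2; 1), (2; 2), (3; —), (3; 1), (3; 2)]


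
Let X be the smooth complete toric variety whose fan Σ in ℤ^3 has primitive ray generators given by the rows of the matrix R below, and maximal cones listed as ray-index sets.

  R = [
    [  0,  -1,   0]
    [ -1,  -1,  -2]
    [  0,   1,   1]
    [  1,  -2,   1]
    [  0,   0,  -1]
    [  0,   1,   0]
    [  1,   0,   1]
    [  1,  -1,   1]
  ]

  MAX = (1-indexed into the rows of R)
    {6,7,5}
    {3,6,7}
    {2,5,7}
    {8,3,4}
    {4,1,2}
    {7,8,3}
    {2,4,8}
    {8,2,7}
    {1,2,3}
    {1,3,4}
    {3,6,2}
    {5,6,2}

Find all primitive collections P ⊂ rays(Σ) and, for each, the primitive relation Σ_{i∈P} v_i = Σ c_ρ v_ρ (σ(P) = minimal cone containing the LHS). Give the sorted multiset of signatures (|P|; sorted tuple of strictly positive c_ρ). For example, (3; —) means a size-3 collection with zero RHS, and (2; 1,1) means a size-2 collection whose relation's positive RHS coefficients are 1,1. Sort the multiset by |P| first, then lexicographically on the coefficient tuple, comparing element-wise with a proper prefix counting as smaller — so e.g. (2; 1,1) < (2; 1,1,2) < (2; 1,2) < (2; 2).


14 minimal non-faces of Δ(Σ) (on 8 rays):

  P={1,6}:  v_{1} + v_{6} = 0  so sig = (2; —)
  P={1,7}:  v_{1} + v_{7} = v_{8}  so sig = (2; 1)
  P={1,8}:  v_{1} + v_{8} = v_{4}  so sig = (2; 1)
  P={3,5}:  v_{3} + v_{5} = v_{6}  so sig = (2; 1)
  P={4,6}:  v_{4} + v_{6} = v_{8}  so sig = (2; 1)
  P={6,8}:  v_{6} + v_{8} = v_{7}  so sig = (2; 1)
  P={1,5}:  v_{1} + v_{5} = v_{2} + v_{7}  so sig = (2; 1,1)
  P={4,5}:  v_{4} + v_{5} = v_{2} + v_{7} + v_{8}  so sig = (2; 1,1,1)
  P={5,8}:  v_{5} + v_{8} = v_{2} + 2·v_{7}  so sig = (2; 1,2)
  P={4,7}:  v_{4} + v_{7} = 2·v_{8}  so sig = (2; 2)
  P={2,3,7}:  v_{2} + v_{3} + v_{7} = 0  so sig = (3; —)
  P={2,3,8}:  v_{2} + v_{3} + v_{8} = v_{1}  so sig = (3; 1)
  P={2,6,7}:  v_{2} + v_{6} + v_{7} = v_{5}  so sig = (3; 1)
  P={2,3,4}:  v_{2} + v_{3} + v_{4} = 2·v_{1}  so sig = (3; 2)

Hence PRS(X_Σ) =
[(2; —), (2; 1), (2; 1), (2; 1), (2; 1), (2; 1), (2; 1,1), (2; 1,1,1), (2; 1,2), (2; 2), (3; —), (3; 1), (3; 1), (3; 2)]
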